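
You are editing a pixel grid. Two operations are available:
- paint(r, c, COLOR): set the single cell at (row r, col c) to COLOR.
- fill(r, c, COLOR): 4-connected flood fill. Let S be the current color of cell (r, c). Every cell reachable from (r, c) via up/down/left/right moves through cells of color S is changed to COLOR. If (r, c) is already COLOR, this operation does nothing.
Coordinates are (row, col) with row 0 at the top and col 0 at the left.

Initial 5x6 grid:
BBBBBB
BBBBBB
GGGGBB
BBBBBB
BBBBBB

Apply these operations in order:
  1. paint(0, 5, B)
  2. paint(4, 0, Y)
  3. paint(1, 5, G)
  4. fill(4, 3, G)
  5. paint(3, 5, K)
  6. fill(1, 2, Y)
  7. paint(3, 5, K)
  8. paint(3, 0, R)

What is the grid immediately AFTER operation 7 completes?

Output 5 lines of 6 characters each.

After op 1 paint(0,5,B):
BBBBBB
BBBBBB
GGGGBB
BBBBBB
BBBBBB
After op 2 paint(4,0,Y):
BBBBBB
BBBBBB
GGGGBB
BBBBBB
YBBBBB
After op 3 paint(1,5,G):
BBBBBB
BBBBBG
GGGGBB
BBBBBB
YBBBBB
After op 4 fill(4,3,G) [24 cells changed]:
GGGGGG
GGGGGG
GGGGGG
GGGGGG
YGGGGG
After op 5 paint(3,5,K):
GGGGGG
GGGGGG
GGGGGG
GGGGGK
YGGGGG
After op 6 fill(1,2,Y) [28 cells changed]:
YYYYYY
YYYYYY
YYYYYY
YYYYYK
YYYYYY
After op 7 paint(3,5,K):
YYYYYY
YYYYYY
YYYYYY
YYYYYK
YYYYYY

Answer: YYYYYY
YYYYYY
YYYYYY
YYYYYK
YYYYYY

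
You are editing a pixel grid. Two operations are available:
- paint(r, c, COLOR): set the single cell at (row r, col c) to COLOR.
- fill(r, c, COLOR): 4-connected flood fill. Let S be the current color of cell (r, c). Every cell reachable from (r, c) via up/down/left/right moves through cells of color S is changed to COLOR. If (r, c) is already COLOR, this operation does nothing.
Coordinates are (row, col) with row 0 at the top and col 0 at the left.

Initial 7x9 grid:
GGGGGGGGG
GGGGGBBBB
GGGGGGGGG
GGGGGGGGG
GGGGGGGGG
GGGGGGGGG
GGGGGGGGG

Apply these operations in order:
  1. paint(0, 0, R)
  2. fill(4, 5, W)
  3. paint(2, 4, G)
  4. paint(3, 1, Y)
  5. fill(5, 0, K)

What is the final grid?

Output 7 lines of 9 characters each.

After op 1 paint(0,0,R):
RGGGGGGGG
GGGGGBBBB
GGGGGGGGG
GGGGGGGGG
GGGGGGGGG
GGGGGGGGG
GGGGGGGGG
After op 2 fill(4,5,W) [58 cells changed]:
RWWWWWWWW
WWWWWBBBB
WWWWWWWWW
WWWWWWWWW
WWWWWWWWW
WWWWWWWWW
WWWWWWWWW
After op 3 paint(2,4,G):
RWWWWWWWW
WWWWWBBBB
WWWWGWWWW
WWWWWWWWW
WWWWWWWWW
WWWWWWWWW
WWWWWWWWW
After op 4 paint(3,1,Y):
RWWWWWWWW
WWWWWBBBB
WWWWGWWWW
WYWWWWWWW
WWWWWWWWW
WWWWWWWWW
WWWWWWWWW
After op 5 fill(5,0,K) [56 cells changed]:
RKKKKKKKK
KKKKKBBBB
KKKKGKKKK
KYKKKKKKK
KKKKKKKKK
KKKKKKKKK
KKKKKKKKK

Answer: RKKKKKKKK
KKKKKBBBB
KKKKGKKKK
KYKKKKKKK
KKKKKKKKK
KKKKKKKKK
KKKKKKKKK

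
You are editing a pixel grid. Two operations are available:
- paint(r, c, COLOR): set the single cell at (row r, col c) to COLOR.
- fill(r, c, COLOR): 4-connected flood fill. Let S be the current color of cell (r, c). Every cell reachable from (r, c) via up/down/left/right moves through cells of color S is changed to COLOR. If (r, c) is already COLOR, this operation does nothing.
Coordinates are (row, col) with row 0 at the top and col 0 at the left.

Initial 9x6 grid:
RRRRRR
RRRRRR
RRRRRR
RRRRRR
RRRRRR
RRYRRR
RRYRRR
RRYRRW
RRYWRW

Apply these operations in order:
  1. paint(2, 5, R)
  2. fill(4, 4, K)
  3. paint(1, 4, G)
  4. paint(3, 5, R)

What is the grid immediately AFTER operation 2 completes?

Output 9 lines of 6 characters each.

Answer: KKKKKK
KKKKKK
KKKKKK
KKKKKK
KKKKKK
KKYKKK
KKYKKK
KKYKKW
KKYWKW

Derivation:
After op 1 paint(2,5,R):
RRRRRR
RRRRRR
RRRRRR
RRRRRR
RRRRRR
RRYRRR
RRYRRR
RRYRRW
RRYWRW
After op 2 fill(4,4,K) [47 cells changed]:
KKKKKK
KKKKKK
KKKKKK
KKKKKK
KKKKKK
KKYKKK
KKYKKK
KKYKKW
KKYWKW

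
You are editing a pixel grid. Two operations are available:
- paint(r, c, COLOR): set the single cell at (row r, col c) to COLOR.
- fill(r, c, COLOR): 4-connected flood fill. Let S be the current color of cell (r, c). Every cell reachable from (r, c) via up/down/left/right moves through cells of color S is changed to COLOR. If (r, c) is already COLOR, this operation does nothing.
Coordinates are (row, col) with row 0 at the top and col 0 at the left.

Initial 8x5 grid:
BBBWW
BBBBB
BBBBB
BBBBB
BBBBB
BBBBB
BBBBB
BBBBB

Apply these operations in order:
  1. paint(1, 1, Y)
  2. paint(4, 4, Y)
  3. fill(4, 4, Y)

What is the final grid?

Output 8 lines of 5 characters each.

Answer: BBBWW
BYBBB
BBBBB
BBBBB
BBBBY
BBBBB
BBBBB
BBBBB

Derivation:
After op 1 paint(1,1,Y):
BBBWW
BYBBB
BBBBB
BBBBB
BBBBB
BBBBB
BBBBB
BBBBB
After op 2 paint(4,4,Y):
BBBWW
BYBBB
BBBBB
BBBBB
BBBBY
BBBBB
BBBBB
BBBBB
After op 3 fill(4,4,Y) [0 cells changed]:
BBBWW
BYBBB
BBBBB
BBBBB
BBBBY
BBBBB
BBBBB
BBBBB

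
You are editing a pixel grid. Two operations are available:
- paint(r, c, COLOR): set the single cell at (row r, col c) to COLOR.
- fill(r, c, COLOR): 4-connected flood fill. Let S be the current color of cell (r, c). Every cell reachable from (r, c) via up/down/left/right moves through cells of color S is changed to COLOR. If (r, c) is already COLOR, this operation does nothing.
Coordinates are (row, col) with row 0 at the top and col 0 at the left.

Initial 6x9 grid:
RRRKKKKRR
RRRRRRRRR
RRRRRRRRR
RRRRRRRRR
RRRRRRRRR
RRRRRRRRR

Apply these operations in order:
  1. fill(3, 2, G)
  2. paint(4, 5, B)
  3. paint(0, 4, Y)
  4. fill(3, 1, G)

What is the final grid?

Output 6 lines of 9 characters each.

Answer: GGGKYKKGG
GGGGGGGGG
GGGGGGGGG
GGGGGGGGG
GGGGGBGGG
GGGGGGGGG

Derivation:
After op 1 fill(3,2,G) [50 cells changed]:
GGGKKKKGG
GGGGGGGGG
GGGGGGGGG
GGGGGGGGG
GGGGGGGGG
GGGGGGGGG
After op 2 paint(4,5,B):
GGGKKKKGG
GGGGGGGGG
GGGGGGGGG
GGGGGGGGG
GGGGGBGGG
GGGGGGGGG
After op 3 paint(0,4,Y):
GGGKYKKGG
GGGGGGGGG
GGGGGGGGG
GGGGGGGGG
GGGGGBGGG
GGGGGGGGG
After op 4 fill(3,1,G) [0 cells changed]:
GGGKYKKGG
GGGGGGGGG
GGGGGGGGG
GGGGGGGGG
GGGGGBGGG
GGGGGGGGG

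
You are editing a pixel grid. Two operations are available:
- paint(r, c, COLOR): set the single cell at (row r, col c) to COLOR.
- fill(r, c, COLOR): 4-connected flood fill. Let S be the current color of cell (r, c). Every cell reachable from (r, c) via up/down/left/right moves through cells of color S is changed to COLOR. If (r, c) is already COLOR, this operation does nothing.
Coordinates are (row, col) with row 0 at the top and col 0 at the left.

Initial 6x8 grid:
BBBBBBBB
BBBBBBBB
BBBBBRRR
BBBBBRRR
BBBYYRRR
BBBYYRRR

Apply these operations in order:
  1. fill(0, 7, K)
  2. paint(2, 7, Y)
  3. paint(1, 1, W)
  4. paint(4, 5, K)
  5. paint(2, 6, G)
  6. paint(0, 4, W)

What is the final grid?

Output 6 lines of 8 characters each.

After op 1 fill(0,7,K) [32 cells changed]:
KKKKKKKK
KKKKKKKK
KKKKKRRR
KKKKKRRR
KKKYYRRR
KKKYYRRR
After op 2 paint(2,7,Y):
KKKKKKKK
KKKKKKKK
KKKKKRRY
KKKKKRRR
KKKYYRRR
KKKYYRRR
After op 3 paint(1,1,W):
KKKKKKKK
KWKKKKKK
KKKKKRRY
KKKKKRRR
KKKYYRRR
KKKYYRRR
After op 4 paint(4,5,K):
KKKKKKKK
KWKKKKKK
KKKKKRRY
KKKKKRRR
KKKYYKRR
KKKYYRRR
After op 5 paint(2,6,G):
KKKKKKKK
KWKKKKKK
KKKKKRGY
KKKKKRRR
KKKYYKRR
KKKYYRRR
After op 6 paint(0,4,W):
KKKKWKKK
KWKKKKKK
KKKKKRGY
KKKKKRRR
KKKYYKRR
KKKYYRRR

Answer: KKKKWKKK
KWKKKKKK
KKKKKRGY
KKKKKRRR
KKKYYKRR
KKKYYRRR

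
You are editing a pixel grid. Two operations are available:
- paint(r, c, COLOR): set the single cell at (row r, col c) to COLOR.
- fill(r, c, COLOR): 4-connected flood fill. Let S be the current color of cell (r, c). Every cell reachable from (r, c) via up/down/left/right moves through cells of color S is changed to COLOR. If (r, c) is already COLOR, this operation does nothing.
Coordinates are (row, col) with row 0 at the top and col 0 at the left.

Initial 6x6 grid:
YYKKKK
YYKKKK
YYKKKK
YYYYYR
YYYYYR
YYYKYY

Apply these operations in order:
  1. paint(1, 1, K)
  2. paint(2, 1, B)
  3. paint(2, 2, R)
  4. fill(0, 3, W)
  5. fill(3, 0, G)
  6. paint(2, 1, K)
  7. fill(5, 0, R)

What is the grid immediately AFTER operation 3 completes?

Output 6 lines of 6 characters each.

After op 1 paint(1,1,K):
YYKKKK
YKKKKK
YYKKKK
YYYYYR
YYYYYR
YYYKYY
After op 2 paint(2,1,B):
YYKKKK
YKKKKK
YBKKKK
YYYYYR
YYYYYR
YYYKYY
After op 3 paint(2,2,R):
YYKKKK
YKKKKK
YBRKKK
YYYYYR
YYYYYR
YYYKYY

Answer: YYKKKK
YKKKKK
YBRKKK
YYYYYR
YYYYYR
YYYKYY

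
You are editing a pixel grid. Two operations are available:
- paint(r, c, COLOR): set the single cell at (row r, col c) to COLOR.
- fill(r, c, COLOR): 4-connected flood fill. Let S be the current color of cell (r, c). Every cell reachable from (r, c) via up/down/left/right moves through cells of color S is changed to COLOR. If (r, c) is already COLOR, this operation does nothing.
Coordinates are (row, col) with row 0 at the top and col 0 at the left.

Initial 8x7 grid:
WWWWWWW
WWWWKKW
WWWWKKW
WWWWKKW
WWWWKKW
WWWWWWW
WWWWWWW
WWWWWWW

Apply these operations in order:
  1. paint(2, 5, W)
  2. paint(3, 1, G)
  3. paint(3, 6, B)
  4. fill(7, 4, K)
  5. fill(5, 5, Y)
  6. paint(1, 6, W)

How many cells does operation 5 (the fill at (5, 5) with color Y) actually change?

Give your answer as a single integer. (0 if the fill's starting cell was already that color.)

After op 1 paint(2,5,W):
WWWWWWW
WWWWKKW
WWWWKWW
WWWWKKW
WWWWKKW
WWWWWWW
WWWWWWW
WWWWWWW
After op 2 paint(3,1,G):
WWWWWWW
WWWWKKW
WWWWKWW
WGWWKKW
WWWWKKW
WWWWWWW
WWWWWWW
WWWWWWW
After op 3 paint(3,6,B):
WWWWWWW
WWWWKKW
WWWWKWW
WGWWKKB
WWWWKKW
WWWWWWW
WWWWWWW
WWWWWWW
After op 4 fill(7,4,K) [47 cells changed]:
KKKKKKK
KKKKKKK
KKKKKKK
KGKKKKB
KKKKKKK
KKKKKKK
KKKKKKK
KKKKKKK
After op 5 fill(5,5,Y) [54 cells changed]:
YYYYYYY
YYYYYYY
YYYYYYY
YGYYYYB
YYYYYYY
YYYYYYY
YYYYYYY
YYYYYYY

Answer: 54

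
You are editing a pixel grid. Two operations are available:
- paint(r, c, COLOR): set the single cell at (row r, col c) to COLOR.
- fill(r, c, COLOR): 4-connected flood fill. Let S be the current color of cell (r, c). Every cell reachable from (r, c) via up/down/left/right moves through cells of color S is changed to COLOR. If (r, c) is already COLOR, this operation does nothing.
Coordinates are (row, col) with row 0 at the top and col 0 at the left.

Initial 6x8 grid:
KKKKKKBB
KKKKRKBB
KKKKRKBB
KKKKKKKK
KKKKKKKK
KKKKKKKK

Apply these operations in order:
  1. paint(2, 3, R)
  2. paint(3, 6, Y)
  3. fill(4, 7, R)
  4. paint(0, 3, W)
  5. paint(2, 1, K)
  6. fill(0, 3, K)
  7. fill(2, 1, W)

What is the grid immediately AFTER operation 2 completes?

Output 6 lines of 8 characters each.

Answer: KKKKKKBB
KKKKRKBB
KKKRRKBB
KKKKKKYK
KKKKKKKK
KKKKKKKK

Derivation:
After op 1 paint(2,3,R):
KKKKKKBB
KKKKRKBB
KKKRRKBB
KKKKKKKK
KKKKKKKK
KKKKKKKK
After op 2 paint(3,6,Y):
KKKKKKBB
KKKKRKBB
KKKRRKBB
KKKKKKYK
KKKKKKKK
KKKKKKKK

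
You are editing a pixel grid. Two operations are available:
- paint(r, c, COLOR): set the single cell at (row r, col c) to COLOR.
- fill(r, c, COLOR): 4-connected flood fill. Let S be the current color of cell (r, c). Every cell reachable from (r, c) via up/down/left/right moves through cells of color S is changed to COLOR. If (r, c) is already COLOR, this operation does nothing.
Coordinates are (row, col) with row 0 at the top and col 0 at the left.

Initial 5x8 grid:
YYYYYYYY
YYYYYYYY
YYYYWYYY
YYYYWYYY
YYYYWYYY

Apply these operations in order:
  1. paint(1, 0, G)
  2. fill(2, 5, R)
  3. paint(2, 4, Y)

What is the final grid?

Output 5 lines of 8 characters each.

After op 1 paint(1,0,G):
YYYYYYYY
GYYYYYYY
YYYYWYYY
YYYYWYYY
YYYYWYYY
After op 2 fill(2,5,R) [36 cells changed]:
RRRRRRRR
GRRRRRRR
RRRRWRRR
RRRRWRRR
RRRRWRRR
After op 3 paint(2,4,Y):
RRRRRRRR
GRRRRRRR
RRRRYRRR
RRRRWRRR
RRRRWRRR

Answer: RRRRRRRR
GRRRRRRR
RRRRYRRR
RRRRWRRR
RRRRWRRR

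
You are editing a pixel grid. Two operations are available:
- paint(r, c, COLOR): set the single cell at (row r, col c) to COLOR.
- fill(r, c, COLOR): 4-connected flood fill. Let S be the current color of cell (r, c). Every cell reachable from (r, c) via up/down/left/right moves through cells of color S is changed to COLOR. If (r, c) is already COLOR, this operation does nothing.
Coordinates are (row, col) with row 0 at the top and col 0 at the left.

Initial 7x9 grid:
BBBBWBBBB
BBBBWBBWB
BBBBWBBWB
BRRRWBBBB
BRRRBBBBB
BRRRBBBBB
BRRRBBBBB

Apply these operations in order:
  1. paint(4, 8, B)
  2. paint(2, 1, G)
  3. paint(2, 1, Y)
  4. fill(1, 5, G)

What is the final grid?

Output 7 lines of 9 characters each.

After op 1 paint(4,8,B):
BBBBWBBBB
BBBBWBBWB
BBBBWBBWB
BRRRWBBBB
BRRRBBBBB
BRRRBBBBB
BRRRBBBBB
After op 2 paint(2,1,G):
BBBBWBBBB
BBBBWBBWB
BGBBWBBWB
BRRRWBBBB
BRRRBBBBB
BRRRBBBBB
BRRRBBBBB
After op 3 paint(2,1,Y):
BBBBWBBBB
BBBBWBBWB
BYBBWBBWB
BRRRWBBBB
BRRRBBBBB
BRRRBBBBB
BRRRBBBBB
After op 4 fill(1,5,G) [29 cells changed]:
BBBBWGGGG
BBBBWGGWG
BYBBWGGWG
BRRRWGGGG
BRRRGGGGG
BRRRGGGGG
BRRRGGGGG

Answer: BBBBWGGGG
BBBBWGGWG
BYBBWGGWG
BRRRWGGGG
BRRRGGGGG
BRRRGGGGG
BRRRGGGGG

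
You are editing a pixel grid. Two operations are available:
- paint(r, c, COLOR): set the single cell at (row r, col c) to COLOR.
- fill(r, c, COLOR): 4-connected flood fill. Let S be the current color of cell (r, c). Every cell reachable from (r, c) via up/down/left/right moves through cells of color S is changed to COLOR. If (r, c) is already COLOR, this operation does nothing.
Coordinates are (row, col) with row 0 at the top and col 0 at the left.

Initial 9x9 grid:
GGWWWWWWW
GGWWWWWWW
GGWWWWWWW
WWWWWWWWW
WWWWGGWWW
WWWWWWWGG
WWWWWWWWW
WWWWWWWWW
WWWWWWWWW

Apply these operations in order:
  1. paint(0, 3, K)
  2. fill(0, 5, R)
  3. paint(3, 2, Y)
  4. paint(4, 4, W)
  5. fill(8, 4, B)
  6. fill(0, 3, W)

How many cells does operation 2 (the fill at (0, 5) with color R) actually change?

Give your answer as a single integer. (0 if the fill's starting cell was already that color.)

After op 1 paint(0,3,K):
GGWKWWWWW
GGWWWWWWW
GGWWWWWWW
WWWWWWWWW
WWWWGGWWW
WWWWWWWGG
WWWWWWWWW
WWWWWWWWW
WWWWWWWWW
After op 2 fill(0,5,R) [70 cells changed]:
GGRKRRRRR
GGRRRRRRR
GGRRRRRRR
RRRRRRRRR
RRRRGGRRR
RRRRRRRGG
RRRRRRRRR
RRRRRRRRR
RRRRRRRRR

Answer: 70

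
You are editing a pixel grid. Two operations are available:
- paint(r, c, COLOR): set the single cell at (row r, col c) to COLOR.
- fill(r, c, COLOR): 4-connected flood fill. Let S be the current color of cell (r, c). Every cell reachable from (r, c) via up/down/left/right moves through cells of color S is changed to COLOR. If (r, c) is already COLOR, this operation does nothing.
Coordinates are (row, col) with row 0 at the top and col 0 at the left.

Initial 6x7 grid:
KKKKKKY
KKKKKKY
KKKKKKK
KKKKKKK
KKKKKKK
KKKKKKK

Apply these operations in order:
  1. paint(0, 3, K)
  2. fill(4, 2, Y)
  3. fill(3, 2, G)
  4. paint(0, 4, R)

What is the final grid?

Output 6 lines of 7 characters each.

After op 1 paint(0,3,K):
KKKKKKY
KKKKKKY
KKKKKKK
KKKKKKK
KKKKKKK
KKKKKKK
After op 2 fill(4,2,Y) [40 cells changed]:
YYYYYYY
YYYYYYY
YYYYYYY
YYYYYYY
YYYYYYY
YYYYYYY
After op 3 fill(3,2,G) [42 cells changed]:
GGGGGGG
GGGGGGG
GGGGGGG
GGGGGGG
GGGGGGG
GGGGGGG
After op 4 paint(0,4,R):
GGGGRGG
GGGGGGG
GGGGGGG
GGGGGGG
GGGGGGG
GGGGGGG

Answer: GGGGRGG
GGGGGGG
GGGGGGG
GGGGGGG
GGGGGGG
GGGGGGG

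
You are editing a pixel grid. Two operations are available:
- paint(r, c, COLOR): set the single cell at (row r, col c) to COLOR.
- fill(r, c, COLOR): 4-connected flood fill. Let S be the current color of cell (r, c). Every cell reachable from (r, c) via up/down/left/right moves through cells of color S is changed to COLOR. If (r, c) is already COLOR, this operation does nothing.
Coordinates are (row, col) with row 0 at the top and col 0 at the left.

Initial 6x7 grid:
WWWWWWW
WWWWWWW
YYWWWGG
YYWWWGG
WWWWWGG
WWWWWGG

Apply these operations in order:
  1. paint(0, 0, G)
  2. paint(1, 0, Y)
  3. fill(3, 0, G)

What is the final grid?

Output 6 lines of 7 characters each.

After op 1 paint(0,0,G):
GWWWWWW
WWWWWWW
YYWWWGG
YYWWWGG
WWWWWGG
WWWWWGG
After op 2 paint(1,0,Y):
GWWWWWW
YWWWWWW
YYWWWGG
YYWWWGG
WWWWWGG
WWWWWGG
After op 3 fill(3,0,G) [5 cells changed]:
GWWWWWW
GWWWWWW
GGWWWGG
GGWWWGG
WWWWWGG
WWWWWGG

Answer: GWWWWWW
GWWWWWW
GGWWWGG
GGWWWGG
WWWWWGG
WWWWWGG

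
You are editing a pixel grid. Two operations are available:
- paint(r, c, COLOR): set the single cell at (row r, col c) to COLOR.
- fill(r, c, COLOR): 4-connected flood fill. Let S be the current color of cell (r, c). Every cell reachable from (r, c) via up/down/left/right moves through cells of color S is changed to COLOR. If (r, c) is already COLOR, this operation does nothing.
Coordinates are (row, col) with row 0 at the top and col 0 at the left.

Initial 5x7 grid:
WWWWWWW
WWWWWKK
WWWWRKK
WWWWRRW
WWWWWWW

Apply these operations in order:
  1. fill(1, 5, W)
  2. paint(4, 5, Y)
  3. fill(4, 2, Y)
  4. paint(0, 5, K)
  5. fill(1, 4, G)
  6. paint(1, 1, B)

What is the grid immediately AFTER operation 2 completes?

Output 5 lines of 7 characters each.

Answer: WWWWWWW
WWWWWWW
WWWWRWW
WWWWRRW
WWWWWYW

Derivation:
After op 1 fill(1,5,W) [4 cells changed]:
WWWWWWW
WWWWWWW
WWWWRWW
WWWWRRW
WWWWWWW
After op 2 paint(4,5,Y):
WWWWWWW
WWWWWWW
WWWWRWW
WWWWRRW
WWWWWYW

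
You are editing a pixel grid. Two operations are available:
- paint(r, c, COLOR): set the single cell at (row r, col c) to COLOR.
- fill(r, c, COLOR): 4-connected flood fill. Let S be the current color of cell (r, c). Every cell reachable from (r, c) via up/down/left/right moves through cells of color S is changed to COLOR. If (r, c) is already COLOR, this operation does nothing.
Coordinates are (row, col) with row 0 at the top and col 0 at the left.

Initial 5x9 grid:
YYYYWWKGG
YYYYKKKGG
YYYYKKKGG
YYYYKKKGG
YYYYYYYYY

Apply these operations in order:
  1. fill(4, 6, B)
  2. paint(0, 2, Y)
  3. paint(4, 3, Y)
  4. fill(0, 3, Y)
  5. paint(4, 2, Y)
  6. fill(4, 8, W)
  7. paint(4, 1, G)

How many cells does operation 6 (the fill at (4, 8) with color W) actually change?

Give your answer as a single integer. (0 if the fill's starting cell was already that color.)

Answer: 5

Derivation:
After op 1 fill(4,6,B) [25 cells changed]:
BBBBWWKGG
BBBBKKKGG
BBBBKKKGG
BBBBKKKGG
BBBBBBBBB
After op 2 paint(0,2,Y):
BBYBWWKGG
BBBBKKKGG
BBBBKKKGG
BBBBKKKGG
BBBBBBBBB
After op 3 paint(4,3,Y):
BBYBWWKGG
BBBBKKKGG
BBBBKKKGG
BBBBKKKGG
BBBYBBBBB
After op 4 fill(0,3,Y) [18 cells changed]:
YYYYWWKGG
YYYYKKKGG
YYYYKKKGG
YYYYKKKGG
YYYYBBBBB
After op 5 paint(4,2,Y):
YYYYWWKGG
YYYYKKKGG
YYYYKKKGG
YYYYKKKGG
YYYYBBBBB
After op 6 fill(4,8,W) [5 cells changed]:
YYYYWWKGG
YYYYKKKGG
YYYYKKKGG
YYYYKKKGG
YYYYWWWWW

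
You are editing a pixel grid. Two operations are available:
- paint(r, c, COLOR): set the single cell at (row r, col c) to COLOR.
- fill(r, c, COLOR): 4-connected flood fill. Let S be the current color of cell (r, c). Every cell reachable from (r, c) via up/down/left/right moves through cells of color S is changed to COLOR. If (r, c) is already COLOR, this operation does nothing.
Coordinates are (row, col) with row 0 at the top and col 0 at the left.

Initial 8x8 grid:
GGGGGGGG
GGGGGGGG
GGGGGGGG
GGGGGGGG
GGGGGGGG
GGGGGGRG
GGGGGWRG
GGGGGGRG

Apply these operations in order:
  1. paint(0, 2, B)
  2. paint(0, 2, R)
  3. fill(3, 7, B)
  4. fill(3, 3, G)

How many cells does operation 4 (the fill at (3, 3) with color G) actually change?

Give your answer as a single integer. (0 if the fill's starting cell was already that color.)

Answer: 59

Derivation:
After op 1 paint(0,2,B):
GGBGGGGG
GGGGGGGG
GGGGGGGG
GGGGGGGG
GGGGGGGG
GGGGGGRG
GGGGGWRG
GGGGGGRG
After op 2 paint(0,2,R):
GGRGGGGG
GGGGGGGG
GGGGGGGG
GGGGGGGG
GGGGGGGG
GGGGGGRG
GGGGGWRG
GGGGGGRG
After op 3 fill(3,7,B) [59 cells changed]:
BBRBBBBB
BBBBBBBB
BBBBBBBB
BBBBBBBB
BBBBBBBB
BBBBBBRB
BBBBBWRB
BBBBBBRB
After op 4 fill(3,3,G) [59 cells changed]:
GGRGGGGG
GGGGGGGG
GGGGGGGG
GGGGGGGG
GGGGGGGG
GGGGGGRG
GGGGGWRG
GGGGGGRG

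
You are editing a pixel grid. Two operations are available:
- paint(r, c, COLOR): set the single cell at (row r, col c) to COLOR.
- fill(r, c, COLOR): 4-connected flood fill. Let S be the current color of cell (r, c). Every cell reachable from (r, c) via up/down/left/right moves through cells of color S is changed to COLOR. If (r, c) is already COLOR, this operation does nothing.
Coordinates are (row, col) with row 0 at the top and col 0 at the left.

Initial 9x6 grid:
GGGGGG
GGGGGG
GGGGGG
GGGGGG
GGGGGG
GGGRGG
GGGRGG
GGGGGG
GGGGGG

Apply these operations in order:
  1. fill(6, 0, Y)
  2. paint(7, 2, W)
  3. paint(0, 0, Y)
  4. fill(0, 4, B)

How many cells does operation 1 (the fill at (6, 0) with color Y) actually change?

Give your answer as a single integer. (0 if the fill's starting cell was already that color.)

Answer: 52

Derivation:
After op 1 fill(6,0,Y) [52 cells changed]:
YYYYYY
YYYYYY
YYYYYY
YYYYYY
YYYYYY
YYYRYY
YYYRYY
YYYYYY
YYYYYY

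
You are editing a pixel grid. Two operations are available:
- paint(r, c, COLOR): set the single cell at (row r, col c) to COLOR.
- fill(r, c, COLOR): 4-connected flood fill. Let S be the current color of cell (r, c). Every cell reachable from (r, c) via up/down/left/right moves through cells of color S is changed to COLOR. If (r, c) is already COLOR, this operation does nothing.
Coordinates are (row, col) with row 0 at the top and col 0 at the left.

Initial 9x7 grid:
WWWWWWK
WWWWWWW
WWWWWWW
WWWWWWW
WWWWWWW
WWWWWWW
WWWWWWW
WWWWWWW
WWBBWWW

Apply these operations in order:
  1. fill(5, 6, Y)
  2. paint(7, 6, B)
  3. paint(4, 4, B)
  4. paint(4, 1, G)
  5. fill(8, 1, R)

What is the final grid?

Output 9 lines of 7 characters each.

After op 1 fill(5,6,Y) [60 cells changed]:
YYYYYYK
YYYYYYY
YYYYYYY
YYYYYYY
YYYYYYY
YYYYYYY
YYYYYYY
YYYYYYY
YYBBYYY
After op 2 paint(7,6,B):
YYYYYYK
YYYYYYY
YYYYYYY
YYYYYYY
YYYYYYY
YYYYYYY
YYYYYYY
YYYYYYB
YYBBYYY
After op 3 paint(4,4,B):
YYYYYYK
YYYYYYY
YYYYYYY
YYYYYYY
YYYYBYY
YYYYYYY
YYYYYYY
YYYYYYB
YYBBYYY
After op 4 paint(4,1,G):
YYYYYYK
YYYYYYY
YYYYYYY
YYYYYYY
YGYYBYY
YYYYYYY
YYYYYYY
YYYYYYB
YYBBYYY
After op 5 fill(8,1,R) [57 cells changed]:
RRRRRRK
RRRRRRR
RRRRRRR
RRRRRRR
RGRRBRR
RRRRRRR
RRRRRRR
RRRRRRB
RRBBRRR

Answer: RRRRRRK
RRRRRRR
RRRRRRR
RRRRRRR
RGRRBRR
RRRRRRR
RRRRRRR
RRRRRRB
RRBBRRR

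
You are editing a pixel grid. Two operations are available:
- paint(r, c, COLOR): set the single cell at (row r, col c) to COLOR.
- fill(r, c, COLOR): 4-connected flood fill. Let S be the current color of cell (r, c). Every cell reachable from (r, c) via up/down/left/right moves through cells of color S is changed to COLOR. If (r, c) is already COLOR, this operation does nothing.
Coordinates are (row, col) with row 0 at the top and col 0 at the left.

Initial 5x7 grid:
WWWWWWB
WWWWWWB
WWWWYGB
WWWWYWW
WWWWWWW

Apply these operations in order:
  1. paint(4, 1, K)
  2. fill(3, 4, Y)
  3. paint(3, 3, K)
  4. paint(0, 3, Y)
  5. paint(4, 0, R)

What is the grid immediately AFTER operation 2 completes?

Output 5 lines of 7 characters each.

After op 1 paint(4,1,K):
WWWWWWB
WWWWWWB
WWWWYGB
WWWWYWW
WKWWWWW
After op 2 fill(3,4,Y) [0 cells changed]:
WWWWWWB
WWWWWWB
WWWWYGB
WWWWYWW
WKWWWWW

Answer: WWWWWWB
WWWWWWB
WWWWYGB
WWWWYWW
WKWWWWW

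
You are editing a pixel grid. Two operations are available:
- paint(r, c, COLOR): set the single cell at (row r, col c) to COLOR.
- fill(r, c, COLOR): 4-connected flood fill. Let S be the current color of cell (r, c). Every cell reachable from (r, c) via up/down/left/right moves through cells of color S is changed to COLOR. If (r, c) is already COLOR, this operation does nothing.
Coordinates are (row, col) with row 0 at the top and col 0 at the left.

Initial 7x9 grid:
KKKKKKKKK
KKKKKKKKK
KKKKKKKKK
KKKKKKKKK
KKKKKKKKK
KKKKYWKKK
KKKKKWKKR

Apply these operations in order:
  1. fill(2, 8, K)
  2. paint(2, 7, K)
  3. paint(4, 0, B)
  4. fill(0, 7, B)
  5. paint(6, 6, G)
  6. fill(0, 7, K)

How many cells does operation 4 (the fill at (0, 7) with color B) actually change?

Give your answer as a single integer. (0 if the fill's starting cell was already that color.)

Answer: 58

Derivation:
After op 1 fill(2,8,K) [0 cells changed]:
KKKKKKKKK
KKKKKKKKK
KKKKKKKKK
KKKKKKKKK
KKKKKKKKK
KKKKYWKKK
KKKKKWKKR
After op 2 paint(2,7,K):
KKKKKKKKK
KKKKKKKKK
KKKKKKKKK
KKKKKKKKK
KKKKKKKKK
KKKKYWKKK
KKKKKWKKR
After op 3 paint(4,0,B):
KKKKKKKKK
KKKKKKKKK
KKKKKKKKK
KKKKKKKKK
BKKKKKKKK
KKKKYWKKK
KKKKKWKKR
After op 4 fill(0,7,B) [58 cells changed]:
BBBBBBBBB
BBBBBBBBB
BBBBBBBBB
BBBBBBBBB
BBBBBBBBB
BBBBYWBBB
BBBBBWBBR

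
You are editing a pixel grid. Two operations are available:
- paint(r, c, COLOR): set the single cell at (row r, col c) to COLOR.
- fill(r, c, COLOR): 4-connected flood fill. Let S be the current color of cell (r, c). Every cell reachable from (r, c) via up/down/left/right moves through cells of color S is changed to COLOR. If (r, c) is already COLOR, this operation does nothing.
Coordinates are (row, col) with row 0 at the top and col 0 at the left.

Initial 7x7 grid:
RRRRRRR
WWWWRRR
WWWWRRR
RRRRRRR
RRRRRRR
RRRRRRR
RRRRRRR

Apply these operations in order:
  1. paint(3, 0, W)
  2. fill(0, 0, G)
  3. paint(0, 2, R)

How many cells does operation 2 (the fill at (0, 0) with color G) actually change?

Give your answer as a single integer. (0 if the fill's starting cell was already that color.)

After op 1 paint(3,0,W):
RRRRRRR
WWWWRRR
WWWWRRR
WRRRRRR
RRRRRRR
RRRRRRR
RRRRRRR
After op 2 fill(0,0,G) [40 cells changed]:
GGGGGGG
WWWWGGG
WWWWGGG
WGGGGGG
GGGGGGG
GGGGGGG
GGGGGGG

Answer: 40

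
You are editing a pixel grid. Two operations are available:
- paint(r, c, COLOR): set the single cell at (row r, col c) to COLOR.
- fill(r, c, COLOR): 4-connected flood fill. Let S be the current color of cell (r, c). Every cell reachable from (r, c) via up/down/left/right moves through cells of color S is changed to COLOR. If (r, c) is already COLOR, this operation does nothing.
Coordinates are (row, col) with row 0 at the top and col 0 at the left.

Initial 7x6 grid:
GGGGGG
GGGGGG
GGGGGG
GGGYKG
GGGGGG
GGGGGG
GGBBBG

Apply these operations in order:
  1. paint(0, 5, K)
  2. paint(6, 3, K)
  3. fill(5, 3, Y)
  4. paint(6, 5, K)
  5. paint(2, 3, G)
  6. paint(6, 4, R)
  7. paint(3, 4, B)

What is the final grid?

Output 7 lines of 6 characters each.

Answer: YYYYYK
YYYYYY
YYYGYY
YYYYBY
YYYYYY
YYYYYY
YYBKRK

Derivation:
After op 1 paint(0,5,K):
GGGGGK
GGGGGG
GGGGGG
GGGYKG
GGGGGG
GGGGGG
GGBBBG
After op 2 paint(6,3,K):
GGGGGK
GGGGGG
GGGGGG
GGGYKG
GGGGGG
GGGGGG
GGBKBG
After op 3 fill(5,3,Y) [36 cells changed]:
YYYYYK
YYYYYY
YYYYYY
YYYYKY
YYYYYY
YYYYYY
YYBKBY
After op 4 paint(6,5,K):
YYYYYK
YYYYYY
YYYYYY
YYYYKY
YYYYYY
YYYYYY
YYBKBK
After op 5 paint(2,3,G):
YYYYYK
YYYYYY
YYYGYY
YYYYKY
YYYYYY
YYYYYY
YYBKBK
After op 6 paint(6,4,R):
YYYYYK
YYYYYY
YYYGYY
YYYYKY
YYYYYY
YYYYYY
YYBKRK
After op 7 paint(3,4,B):
YYYYYK
YYYYYY
YYYGYY
YYYYBY
YYYYYY
YYYYYY
YYBKRK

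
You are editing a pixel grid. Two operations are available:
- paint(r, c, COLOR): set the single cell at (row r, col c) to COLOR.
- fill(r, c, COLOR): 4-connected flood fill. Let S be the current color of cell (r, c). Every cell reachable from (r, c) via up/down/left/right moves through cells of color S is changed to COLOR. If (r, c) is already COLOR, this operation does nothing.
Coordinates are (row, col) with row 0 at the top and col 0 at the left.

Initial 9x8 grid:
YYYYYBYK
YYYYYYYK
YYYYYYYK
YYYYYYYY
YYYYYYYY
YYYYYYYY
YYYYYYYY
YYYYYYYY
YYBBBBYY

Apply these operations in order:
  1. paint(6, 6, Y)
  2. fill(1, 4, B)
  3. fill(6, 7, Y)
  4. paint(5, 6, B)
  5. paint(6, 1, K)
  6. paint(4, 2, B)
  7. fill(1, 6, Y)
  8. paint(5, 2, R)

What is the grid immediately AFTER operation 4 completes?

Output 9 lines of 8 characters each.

After op 1 paint(6,6,Y):
YYYYYBYK
YYYYYYYK
YYYYYYYK
YYYYYYYY
YYYYYYYY
YYYYYYYY
YYYYYYYY
YYYYYYYY
YYBBBBYY
After op 2 fill(1,4,B) [64 cells changed]:
BBBBBBBK
BBBBBBBK
BBBBBBBK
BBBBBBBB
BBBBBBBB
BBBBBBBB
BBBBBBBB
BBBBBBBB
BBBBBBBB
After op 3 fill(6,7,Y) [69 cells changed]:
YYYYYYYK
YYYYYYYK
YYYYYYYK
YYYYYYYY
YYYYYYYY
YYYYYYYY
YYYYYYYY
YYYYYYYY
YYYYYYYY
After op 4 paint(5,6,B):
YYYYYYYK
YYYYYYYK
YYYYYYYK
YYYYYYYY
YYYYYYYY
YYYYYYBY
YYYYYYYY
YYYYYYYY
YYYYYYYY

Answer: YYYYYYYK
YYYYYYYK
YYYYYYYK
YYYYYYYY
YYYYYYYY
YYYYYYBY
YYYYYYYY
YYYYYYYY
YYYYYYYY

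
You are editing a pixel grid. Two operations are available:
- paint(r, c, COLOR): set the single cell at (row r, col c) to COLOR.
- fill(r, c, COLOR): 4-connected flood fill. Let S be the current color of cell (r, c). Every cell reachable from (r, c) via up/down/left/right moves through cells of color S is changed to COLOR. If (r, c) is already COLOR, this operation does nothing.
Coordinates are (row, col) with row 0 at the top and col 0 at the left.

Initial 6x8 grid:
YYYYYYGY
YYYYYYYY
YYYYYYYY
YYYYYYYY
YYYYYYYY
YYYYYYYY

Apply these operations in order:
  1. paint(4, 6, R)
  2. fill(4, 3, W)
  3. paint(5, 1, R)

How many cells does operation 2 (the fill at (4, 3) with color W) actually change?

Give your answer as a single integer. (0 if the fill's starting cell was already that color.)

After op 1 paint(4,6,R):
YYYYYYGY
YYYYYYYY
YYYYYYYY
YYYYYYYY
YYYYYYRY
YYYYYYYY
After op 2 fill(4,3,W) [46 cells changed]:
WWWWWWGW
WWWWWWWW
WWWWWWWW
WWWWWWWW
WWWWWWRW
WWWWWWWW

Answer: 46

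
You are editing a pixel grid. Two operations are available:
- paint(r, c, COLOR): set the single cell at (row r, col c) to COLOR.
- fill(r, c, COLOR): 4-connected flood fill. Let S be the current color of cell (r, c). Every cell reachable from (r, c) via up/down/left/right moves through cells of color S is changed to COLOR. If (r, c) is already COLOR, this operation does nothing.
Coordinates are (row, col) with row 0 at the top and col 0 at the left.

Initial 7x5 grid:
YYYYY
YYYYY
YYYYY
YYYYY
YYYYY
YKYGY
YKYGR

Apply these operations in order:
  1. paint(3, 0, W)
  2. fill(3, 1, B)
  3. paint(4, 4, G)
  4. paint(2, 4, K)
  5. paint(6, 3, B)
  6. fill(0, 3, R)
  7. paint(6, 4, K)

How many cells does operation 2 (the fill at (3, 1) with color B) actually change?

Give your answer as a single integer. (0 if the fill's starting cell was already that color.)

After op 1 paint(3,0,W):
YYYYY
YYYYY
YYYYY
WYYYY
YYYYY
YKYGY
YKYGR
After op 2 fill(3,1,B) [29 cells changed]:
BBBBB
BBBBB
BBBBB
WBBBB
BBBBB
BKBGB
BKBGR

Answer: 29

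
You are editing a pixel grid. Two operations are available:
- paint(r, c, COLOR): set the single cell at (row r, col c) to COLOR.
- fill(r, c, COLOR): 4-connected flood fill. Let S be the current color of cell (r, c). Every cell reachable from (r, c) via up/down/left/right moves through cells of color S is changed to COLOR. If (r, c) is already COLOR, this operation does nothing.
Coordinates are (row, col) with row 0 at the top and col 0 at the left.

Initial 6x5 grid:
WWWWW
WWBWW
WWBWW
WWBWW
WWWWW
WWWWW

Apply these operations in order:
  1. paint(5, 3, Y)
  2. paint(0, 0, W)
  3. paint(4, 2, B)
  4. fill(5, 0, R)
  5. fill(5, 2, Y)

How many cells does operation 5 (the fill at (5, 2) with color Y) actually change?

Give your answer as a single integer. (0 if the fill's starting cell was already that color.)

Answer: 25

Derivation:
After op 1 paint(5,3,Y):
WWWWW
WWBWW
WWBWW
WWBWW
WWWWW
WWWYW
After op 2 paint(0,0,W):
WWWWW
WWBWW
WWBWW
WWBWW
WWWWW
WWWYW
After op 3 paint(4,2,B):
WWWWW
WWBWW
WWBWW
WWBWW
WWBWW
WWWYW
After op 4 fill(5,0,R) [25 cells changed]:
RRRRR
RRBRR
RRBRR
RRBRR
RRBRR
RRRYR
After op 5 fill(5,2,Y) [25 cells changed]:
YYYYY
YYBYY
YYBYY
YYBYY
YYBYY
YYYYY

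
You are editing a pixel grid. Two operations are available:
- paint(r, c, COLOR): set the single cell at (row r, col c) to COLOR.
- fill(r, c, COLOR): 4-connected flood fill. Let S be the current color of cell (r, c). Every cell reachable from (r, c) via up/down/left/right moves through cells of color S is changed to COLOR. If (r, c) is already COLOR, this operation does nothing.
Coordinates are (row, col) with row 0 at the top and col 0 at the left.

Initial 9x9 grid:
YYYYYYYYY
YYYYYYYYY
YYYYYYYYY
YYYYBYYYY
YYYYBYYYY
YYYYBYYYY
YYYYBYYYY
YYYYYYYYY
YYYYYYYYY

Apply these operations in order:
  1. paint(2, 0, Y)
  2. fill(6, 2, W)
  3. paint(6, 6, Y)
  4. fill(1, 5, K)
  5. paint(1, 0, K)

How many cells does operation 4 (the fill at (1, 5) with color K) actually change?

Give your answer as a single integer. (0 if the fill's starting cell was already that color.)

Answer: 76

Derivation:
After op 1 paint(2,0,Y):
YYYYYYYYY
YYYYYYYYY
YYYYYYYYY
YYYYBYYYY
YYYYBYYYY
YYYYBYYYY
YYYYBYYYY
YYYYYYYYY
YYYYYYYYY
After op 2 fill(6,2,W) [77 cells changed]:
WWWWWWWWW
WWWWWWWWW
WWWWWWWWW
WWWWBWWWW
WWWWBWWWW
WWWWBWWWW
WWWWBWWWW
WWWWWWWWW
WWWWWWWWW
After op 3 paint(6,6,Y):
WWWWWWWWW
WWWWWWWWW
WWWWWWWWW
WWWWBWWWW
WWWWBWWWW
WWWWBWWWW
WWWWBWYWW
WWWWWWWWW
WWWWWWWWW
After op 4 fill(1,5,K) [76 cells changed]:
KKKKKKKKK
KKKKKKKKK
KKKKKKKKK
KKKKBKKKK
KKKKBKKKK
KKKKBKKKK
KKKKBKYKK
KKKKKKKKK
KKKKKKKKK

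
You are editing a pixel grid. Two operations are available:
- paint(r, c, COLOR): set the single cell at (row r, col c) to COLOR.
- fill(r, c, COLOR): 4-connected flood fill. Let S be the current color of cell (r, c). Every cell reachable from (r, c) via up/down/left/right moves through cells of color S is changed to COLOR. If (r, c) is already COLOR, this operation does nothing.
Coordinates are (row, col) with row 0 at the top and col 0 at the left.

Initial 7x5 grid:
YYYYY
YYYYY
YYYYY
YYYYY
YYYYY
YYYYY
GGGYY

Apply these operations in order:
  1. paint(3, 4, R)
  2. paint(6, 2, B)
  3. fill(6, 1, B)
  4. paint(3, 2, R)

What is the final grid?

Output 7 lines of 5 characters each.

After op 1 paint(3,4,R):
YYYYY
YYYYY
YYYYY
YYYYR
YYYYY
YYYYY
GGGYY
After op 2 paint(6,2,B):
YYYYY
YYYYY
YYYYY
YYYYR
YYYYY
YYYYY
GGBYY
After op 3 fill(6,1,B) [2 cells changed]:
YYYYY
YYYYY
YYYYY
YYYYR
YYYYY
YYYYY
BBBYY
After op 4 paint(3,2,R):
YYYYY
YYYYY
YYYYY
YYRYR
YYYYY
YYYYY
BBBYY

Answer: YYYYY
YYYYY
YYYYY
YYRYR
YYYYY
YYYYY
BBBYY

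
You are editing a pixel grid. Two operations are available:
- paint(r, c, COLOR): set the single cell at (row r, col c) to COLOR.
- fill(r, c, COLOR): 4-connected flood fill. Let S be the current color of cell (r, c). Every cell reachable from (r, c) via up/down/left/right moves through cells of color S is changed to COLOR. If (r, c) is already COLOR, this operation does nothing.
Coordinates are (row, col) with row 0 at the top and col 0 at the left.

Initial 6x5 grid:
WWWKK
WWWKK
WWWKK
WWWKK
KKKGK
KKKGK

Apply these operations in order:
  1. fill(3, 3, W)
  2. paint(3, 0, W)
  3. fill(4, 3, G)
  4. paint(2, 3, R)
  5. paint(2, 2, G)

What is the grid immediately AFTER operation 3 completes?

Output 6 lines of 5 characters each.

Answer: WWWWW
WWWWW
WWWWW
WWWWW
KKKGW
KKKGW

Derivation:
After op 1 fill(3,3,W) [10 cells changed]:
WWWWW
WWWWW
WWWWW
WWWWW
KKKGW
KKKGW
After op 2 paint(3,0,W):
WWWWW
WWWWW
WWWWW
WWWWW
KKKGW
KKKGW
After op 3 fill(4,3,G) [0 cells changed]:
WWWWW
WWWWW
WWWWW
WWWWW
KKKGW
KKKGW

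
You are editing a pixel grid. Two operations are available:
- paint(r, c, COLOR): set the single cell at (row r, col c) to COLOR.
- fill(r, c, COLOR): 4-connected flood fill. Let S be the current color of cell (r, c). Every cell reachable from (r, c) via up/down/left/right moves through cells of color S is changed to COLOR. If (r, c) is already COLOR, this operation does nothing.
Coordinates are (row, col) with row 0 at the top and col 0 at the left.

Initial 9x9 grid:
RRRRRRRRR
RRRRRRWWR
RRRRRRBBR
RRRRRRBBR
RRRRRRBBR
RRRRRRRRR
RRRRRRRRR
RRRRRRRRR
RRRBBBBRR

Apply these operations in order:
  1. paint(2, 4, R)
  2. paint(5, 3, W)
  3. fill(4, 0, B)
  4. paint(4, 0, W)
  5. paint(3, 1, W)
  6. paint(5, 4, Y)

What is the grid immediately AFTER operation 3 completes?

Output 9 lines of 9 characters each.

Answer: BBBBBBBBB
BBBBBBWWB
BBBBBBBBB
BBBBBBBBB
BBBBBBBBB
BBBWBBBBB
BBBBBBBBB
BBBBBBBBB
BBBBBBBBB

Derivation:
After op 1 paint(2,4,R):
RRRRRRRRR
RRRRRRWWR
RRRRRRBBR
RRRRRRBBR
RRRRRRBBR
RRRRRRRRR
RRRRRRRRR
RRRRRRRRR
RRRBBBBRR
After op 2 paint(5,3,W):
RRRRRRRRR
RRRRRRWWR
RRRRRRBBR
RRRRRRBBR
RRRRRRBBR
RRRWRRRRR
RRRRRRRRR
RRRRRRRRR
RRRBBBBRR
After op 3 fill(4,0,B) [68 cells changed]:
BBBBBBBBB
BBBBBBWWB
BBBBBBBBB
BBBBBBBBB
BBBBBBBBB
BBBWBBBBB
BBBBBBBBB
BBBBBBBBB
BBBBBBBBB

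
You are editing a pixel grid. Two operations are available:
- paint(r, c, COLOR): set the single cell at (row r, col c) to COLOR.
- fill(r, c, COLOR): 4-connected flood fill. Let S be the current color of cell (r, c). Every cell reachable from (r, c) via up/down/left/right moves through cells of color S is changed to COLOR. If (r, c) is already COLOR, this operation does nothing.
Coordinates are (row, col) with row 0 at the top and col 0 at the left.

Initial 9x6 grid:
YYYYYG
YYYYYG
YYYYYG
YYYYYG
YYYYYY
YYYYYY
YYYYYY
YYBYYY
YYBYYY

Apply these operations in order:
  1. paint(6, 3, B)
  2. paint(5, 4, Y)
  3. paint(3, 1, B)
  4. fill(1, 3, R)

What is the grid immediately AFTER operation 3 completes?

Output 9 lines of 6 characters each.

After op 1 paint(6,3,B):
YYYYYG
YYYYYG
YYYYYG
YYYYYG
YYYYYY
YYYYYY
YYYBYY
YYBYYY
YYBYYY
After op 2 paint(5,4,Y):
YYYYYG
YYYYYG
YYYYYG
YYYYYG
YYYYYY
YYYYYY
YYYBYY
YYBYYY
YYBYYY
After op 3 paint(3,1,B):
YYYYYG
YYYYYG
YYYYYG
YBYYYG
YYYYYY
YYYYYY
YYYBYY
YYBYYY
YYBYYY

Answer: YYYYYG
YYYYYG
YYYYYG
YBYYYG
YYYYYY
YYYYYY
YYYBYY
YYBYYY
YYBYYY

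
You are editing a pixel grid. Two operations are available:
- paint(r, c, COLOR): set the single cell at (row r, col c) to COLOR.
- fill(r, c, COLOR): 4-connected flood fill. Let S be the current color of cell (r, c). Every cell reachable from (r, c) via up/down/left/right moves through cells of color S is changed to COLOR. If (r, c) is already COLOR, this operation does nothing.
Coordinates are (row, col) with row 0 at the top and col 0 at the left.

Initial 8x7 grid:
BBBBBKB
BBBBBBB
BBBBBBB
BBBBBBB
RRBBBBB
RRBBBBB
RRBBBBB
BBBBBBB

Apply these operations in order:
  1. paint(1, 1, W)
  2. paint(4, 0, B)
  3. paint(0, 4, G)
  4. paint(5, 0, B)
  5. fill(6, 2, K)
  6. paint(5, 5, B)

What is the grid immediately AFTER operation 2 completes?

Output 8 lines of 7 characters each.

After op 1 paint(1,1,W):
BBBBBKB
BWBBBBB
BBBBBBB
BBBBBBB
RRBBBBB
RRBBBBB
RRBBBBB
BBBBBBB
After op 2 paint(4,0,B):
BBBBBKB
BWBBBBB
BBBBBBB
BBBBBBB
BRBBBBB
RRBBBBB
RRBBBBB
BBBBBBB

Answer: BBBBBKB
BWBBBBB
BBBBBBB
BBBBBBB
BRBBBBB
RRBBBBB
RRBBBBB
BBBBBBB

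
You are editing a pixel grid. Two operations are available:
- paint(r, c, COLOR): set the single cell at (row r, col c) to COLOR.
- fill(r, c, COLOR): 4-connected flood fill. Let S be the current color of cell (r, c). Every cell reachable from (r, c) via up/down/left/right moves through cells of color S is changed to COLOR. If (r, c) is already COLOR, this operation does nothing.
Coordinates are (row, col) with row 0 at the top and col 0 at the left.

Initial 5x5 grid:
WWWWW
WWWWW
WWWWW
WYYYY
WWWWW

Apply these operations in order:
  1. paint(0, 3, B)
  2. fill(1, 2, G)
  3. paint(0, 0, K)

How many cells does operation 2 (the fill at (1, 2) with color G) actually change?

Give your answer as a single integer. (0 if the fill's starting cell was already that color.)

Answer: 20

Derivation:
After op 1 paint(0,3,B):
WWWBW
WWWWW
WWWWW
WYYYY
WWWWW
After op 2 fill(1,2,G) [20 cells changed]:
GGGBG
GGGGG
GGGGG
GYYYY
GGGGG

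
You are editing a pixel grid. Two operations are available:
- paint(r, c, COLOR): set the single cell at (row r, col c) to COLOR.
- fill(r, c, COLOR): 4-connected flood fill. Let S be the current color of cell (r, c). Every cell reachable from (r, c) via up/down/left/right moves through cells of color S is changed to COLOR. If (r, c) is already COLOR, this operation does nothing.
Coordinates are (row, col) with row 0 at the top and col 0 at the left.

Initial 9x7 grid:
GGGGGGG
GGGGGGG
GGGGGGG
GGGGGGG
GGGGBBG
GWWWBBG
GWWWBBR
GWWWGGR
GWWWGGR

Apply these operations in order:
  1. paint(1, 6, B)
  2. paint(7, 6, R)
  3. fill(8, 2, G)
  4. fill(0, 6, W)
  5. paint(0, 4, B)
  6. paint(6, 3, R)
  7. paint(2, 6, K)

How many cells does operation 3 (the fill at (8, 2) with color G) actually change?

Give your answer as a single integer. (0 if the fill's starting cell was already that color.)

After op 1 paint(1,6,B):
GGGGGGG
GGGGGGB
GGGGGGG
GGGGGGG
GGGGBBG
GWWWBBG
GWWWBBR
GWWWGGR
GWWWGGR
After op 2 paint(7,6,R):
GGGGGGG
GGGGGGB
GGGGGGG
GGGGGGG
GGGGBBG
GWWWBBG
GWWWBBR
GWWWGGR
GWWWGGR
After op 3 fill(8,2,G) [12 cells changed]:
GGGGGGG
GGGGGGB
GGGGGGG
GGGGGGG
GGGGBBG
GGGGBBG
GGGGBBR
GGGGGGR
GGGGGGR

Answer: 12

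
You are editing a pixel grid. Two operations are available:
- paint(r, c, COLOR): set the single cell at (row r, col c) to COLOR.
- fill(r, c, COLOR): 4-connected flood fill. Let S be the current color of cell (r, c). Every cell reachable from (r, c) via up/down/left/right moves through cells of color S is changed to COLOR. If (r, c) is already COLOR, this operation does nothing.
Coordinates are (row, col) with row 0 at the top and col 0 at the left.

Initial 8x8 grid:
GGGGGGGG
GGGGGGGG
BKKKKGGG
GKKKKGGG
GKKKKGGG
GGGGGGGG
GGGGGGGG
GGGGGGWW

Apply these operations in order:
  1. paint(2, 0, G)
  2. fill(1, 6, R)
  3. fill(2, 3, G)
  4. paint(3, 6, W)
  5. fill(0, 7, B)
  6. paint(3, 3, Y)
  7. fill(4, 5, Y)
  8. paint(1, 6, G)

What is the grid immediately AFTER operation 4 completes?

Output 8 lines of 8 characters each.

After op 1 paint(2,0,G):
GGGGGGGG
GGGGGGGG
GKKKKGGG
GKKKKGGG
GKKKKGGG
GGGGGGGG
GGGGGGGG
GGGGGGWW
After op 2 fill(1,6,R) [50 cells changed]:
RRRRRRRR
RRRRRRRR
RKKKKRRR
RKKKKRRR
RKKKKRRR
RRRRRRRR
RRRRRRRR
RRRRRRWW
After op 3 fill(2,3,G) [12 cells changed]:
RRRRRRRR
RRRRRRRR
RGGGGRRR
RGGGGRRR
RGGGGRRR
RRRRRRRR
RRRRRRRR
RRRRRRWW
After op 4 paint(3,6,W):
RRRRRRRR
RRRRRRRR
RGGGGRRR
RGGGGRWR
RGGGGRRR
RRRRRRRR
RRRRRRRR
RRRRRRWW

Answer: RRRRRRRR
RRRRRRRR
RGGGGRRR
RGGGGRWR
RGGGGRRR
RRRRRRRR
RRRRRRRR
RRRRRRWW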